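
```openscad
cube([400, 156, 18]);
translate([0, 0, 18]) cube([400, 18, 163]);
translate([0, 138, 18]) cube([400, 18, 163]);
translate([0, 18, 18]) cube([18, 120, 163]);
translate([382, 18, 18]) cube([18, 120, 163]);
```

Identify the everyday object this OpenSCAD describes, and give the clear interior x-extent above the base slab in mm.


An open box. The internal width is 364 mm.

A 400×156 base slab with four walls standing on it — an open box. The base is 400 mm wide and the walls are 18 mm thick, so the internal width is 400 − 2 × 18 = 364 mm.


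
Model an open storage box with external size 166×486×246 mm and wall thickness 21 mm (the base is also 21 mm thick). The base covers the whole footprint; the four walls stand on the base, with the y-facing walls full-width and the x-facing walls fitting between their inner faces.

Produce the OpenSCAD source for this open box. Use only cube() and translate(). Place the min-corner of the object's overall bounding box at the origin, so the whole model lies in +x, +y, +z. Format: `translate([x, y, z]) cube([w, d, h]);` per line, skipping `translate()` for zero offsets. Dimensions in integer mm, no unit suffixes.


cube([166, 486, 21]);
translate([0, 0, 21]) cube([166, 21, 225]);
translate([0, 465, 21]) cube([166, 21, 225]);
translate([0, 21, 21]) cube([21, 444, 225]);
translate([145, 21, 21]) cube([21, 444, 225]);


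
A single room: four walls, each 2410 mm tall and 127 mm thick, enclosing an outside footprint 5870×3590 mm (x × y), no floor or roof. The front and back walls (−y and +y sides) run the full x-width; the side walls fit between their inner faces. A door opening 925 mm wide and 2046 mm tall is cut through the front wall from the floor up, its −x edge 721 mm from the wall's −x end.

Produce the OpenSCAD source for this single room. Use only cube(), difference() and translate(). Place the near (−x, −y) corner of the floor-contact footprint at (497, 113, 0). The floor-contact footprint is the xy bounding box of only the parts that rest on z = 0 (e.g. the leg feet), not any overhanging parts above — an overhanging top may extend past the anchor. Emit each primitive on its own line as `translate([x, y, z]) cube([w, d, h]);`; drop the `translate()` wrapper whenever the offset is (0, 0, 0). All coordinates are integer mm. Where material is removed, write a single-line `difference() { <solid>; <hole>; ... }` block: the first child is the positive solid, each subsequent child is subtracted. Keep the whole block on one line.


difference() { translate([497, 113, 0]) cube([5870, 127, 2410]); translate([1218, 113, 0]) cube([925, 127, 2046]); }
translate([497, 3576, 0]) cube([5870, 127, 2410]);
translate([497, 240, 0]) cube([127, 3336, 2410]);
translate([6240, 240, 0]) cube([127, 3336, 2410]);


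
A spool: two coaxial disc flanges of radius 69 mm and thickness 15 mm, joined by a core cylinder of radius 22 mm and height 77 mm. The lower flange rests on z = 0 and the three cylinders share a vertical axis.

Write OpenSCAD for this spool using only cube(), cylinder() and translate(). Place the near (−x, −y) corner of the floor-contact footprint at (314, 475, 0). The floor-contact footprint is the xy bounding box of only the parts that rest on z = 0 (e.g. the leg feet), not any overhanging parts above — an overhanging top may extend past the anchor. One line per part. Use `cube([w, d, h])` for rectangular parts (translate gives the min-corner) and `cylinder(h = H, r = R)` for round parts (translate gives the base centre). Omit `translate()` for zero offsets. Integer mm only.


translate([383, 544, 0]) cylinder(h = 15, r = 69);
translate([383, 544, 15]) cylinder(h = 77, r = 22);
translate([383, 544, 92]) cylinder(h = 15, r = 69);


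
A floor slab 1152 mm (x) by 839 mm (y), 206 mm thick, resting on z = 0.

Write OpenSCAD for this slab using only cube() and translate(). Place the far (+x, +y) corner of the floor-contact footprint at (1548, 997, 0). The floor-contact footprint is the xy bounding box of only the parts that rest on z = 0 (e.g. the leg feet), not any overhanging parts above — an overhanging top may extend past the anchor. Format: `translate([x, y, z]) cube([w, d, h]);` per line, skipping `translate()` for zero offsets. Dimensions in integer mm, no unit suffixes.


translate([396, 158, 0]) cube([1152, 839, 206]);


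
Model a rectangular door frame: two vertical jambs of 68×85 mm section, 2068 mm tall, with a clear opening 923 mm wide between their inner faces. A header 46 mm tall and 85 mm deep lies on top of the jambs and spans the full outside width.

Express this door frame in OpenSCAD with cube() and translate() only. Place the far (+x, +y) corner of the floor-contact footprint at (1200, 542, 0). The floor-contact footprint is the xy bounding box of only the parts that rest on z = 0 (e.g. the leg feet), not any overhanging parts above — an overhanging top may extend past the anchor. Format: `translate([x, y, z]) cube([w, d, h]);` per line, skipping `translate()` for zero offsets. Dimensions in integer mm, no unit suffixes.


translate([141, 457, 0]) cube([68, 85, 2068]);
translate([1132, 457, 0]) cube([68, 85, 2068]);
translate([141, 457, 2068]) cube([1059, 85, 46]);


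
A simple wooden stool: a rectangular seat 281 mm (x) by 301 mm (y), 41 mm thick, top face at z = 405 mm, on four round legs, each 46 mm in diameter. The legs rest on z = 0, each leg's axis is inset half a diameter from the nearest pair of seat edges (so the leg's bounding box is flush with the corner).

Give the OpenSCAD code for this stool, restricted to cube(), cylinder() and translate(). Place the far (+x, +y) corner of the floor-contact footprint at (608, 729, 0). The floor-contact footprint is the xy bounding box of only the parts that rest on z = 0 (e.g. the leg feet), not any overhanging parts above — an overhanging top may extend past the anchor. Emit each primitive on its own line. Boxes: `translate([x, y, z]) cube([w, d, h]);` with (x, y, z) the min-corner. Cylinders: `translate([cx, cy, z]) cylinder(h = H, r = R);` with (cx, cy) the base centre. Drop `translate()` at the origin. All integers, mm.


translate([327, 428, 364]) cube([281, 301, 41]);
translate([350, 451, 0]) cylinder(h = 364, r = 23);
translate([585, 451, 0]) cylinder(h = 364, r = 23);
translate([350, 706, 0]) cylinder(h = 364, r = 23);
translate([585, 706, 0]) cylinder(h = 364, r = 23);


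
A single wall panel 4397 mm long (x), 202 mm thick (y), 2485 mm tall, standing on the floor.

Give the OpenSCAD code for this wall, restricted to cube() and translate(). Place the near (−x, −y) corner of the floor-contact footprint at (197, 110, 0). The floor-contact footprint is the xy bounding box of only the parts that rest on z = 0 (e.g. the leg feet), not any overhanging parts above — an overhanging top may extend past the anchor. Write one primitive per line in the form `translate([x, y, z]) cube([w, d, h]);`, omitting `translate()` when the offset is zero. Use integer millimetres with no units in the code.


translate([197, 110, 0]) cube([4397, 202, 2485]);


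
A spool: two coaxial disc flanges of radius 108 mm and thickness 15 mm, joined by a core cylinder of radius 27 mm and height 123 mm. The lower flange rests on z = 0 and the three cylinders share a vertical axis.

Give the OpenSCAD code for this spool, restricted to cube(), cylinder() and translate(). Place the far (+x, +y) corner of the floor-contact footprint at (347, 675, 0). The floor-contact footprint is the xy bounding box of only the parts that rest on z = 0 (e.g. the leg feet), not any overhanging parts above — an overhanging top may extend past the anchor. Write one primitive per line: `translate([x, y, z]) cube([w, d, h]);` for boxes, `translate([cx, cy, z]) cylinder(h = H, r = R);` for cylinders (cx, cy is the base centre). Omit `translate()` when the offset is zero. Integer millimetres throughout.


translate([239, 567, 0]) cylinder(h = 15, r = 108);
translate([239, 567, 15]) cylinder(h = 123, r = 27);
translate([239, 567, 138]) cylinder(h = 15, r = 108);


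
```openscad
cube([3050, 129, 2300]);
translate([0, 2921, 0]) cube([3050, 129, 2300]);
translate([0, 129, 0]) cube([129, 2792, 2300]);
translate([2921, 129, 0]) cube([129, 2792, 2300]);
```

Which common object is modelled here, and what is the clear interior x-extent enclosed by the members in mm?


A house (or room) frame. The interior width is 2792 mm.

Four 2300 mm walls enclosing a rectangle with no floor or roof — a room or house frame. Outside width is 3050 mm and wall thickness is 129 mm, so the interior width is 3050 − 2 × 129 = 2792 mm.


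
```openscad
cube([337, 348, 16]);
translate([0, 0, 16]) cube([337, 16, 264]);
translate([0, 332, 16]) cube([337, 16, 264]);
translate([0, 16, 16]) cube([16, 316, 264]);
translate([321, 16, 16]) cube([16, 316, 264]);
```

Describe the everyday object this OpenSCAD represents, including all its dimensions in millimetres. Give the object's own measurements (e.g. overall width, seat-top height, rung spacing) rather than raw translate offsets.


An open-topped rectangular box: outside dimensions 337×348×280 mm, with a uniform wall and base thickness of 16 mm. The base is a full 337×348 slab on the floor; four walls sit on top of the base. The front and back walls (the −y and +y sides) span the full width; the two side walls fit between them.


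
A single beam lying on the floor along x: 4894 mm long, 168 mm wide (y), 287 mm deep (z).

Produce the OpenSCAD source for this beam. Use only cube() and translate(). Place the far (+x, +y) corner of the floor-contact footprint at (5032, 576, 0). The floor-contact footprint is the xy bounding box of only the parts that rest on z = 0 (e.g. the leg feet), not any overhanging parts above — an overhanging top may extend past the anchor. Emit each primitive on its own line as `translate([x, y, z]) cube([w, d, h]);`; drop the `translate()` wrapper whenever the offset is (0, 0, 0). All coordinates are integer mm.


translate([138, 408, 0]) cube([4894, 168, 287]);


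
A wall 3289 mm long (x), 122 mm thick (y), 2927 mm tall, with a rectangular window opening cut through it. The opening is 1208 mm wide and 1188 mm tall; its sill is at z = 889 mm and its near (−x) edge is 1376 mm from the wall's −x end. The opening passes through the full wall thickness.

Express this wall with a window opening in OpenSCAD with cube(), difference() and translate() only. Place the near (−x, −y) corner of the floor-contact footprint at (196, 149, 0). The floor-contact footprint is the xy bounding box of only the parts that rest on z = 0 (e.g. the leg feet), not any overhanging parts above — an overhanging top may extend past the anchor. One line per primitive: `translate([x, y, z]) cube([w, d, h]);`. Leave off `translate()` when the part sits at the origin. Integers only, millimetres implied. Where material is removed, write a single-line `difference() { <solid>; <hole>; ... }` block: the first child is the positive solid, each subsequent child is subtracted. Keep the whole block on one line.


difference() { translate([196, 149, 0]) cube([3289, 122, 2927]); translate([1572, 149, 889]) cube([1208, 122, 1188]); }


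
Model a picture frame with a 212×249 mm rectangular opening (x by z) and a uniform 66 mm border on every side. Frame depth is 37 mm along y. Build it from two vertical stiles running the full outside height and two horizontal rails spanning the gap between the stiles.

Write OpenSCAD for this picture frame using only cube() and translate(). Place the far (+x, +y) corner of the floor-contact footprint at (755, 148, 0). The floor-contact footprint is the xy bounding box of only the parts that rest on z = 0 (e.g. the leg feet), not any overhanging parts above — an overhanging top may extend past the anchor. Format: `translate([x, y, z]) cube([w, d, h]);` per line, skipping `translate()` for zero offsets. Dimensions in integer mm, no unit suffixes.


translate([411, 111, 0]) cube([66, 37, 381]);
translate([689, 111, 0]) cube([66, 37, 381]);
translate([477, 111, 0]) cube([212, 37, 66]);
translate([477, 111, 315]) cube([212, 37, 66]);


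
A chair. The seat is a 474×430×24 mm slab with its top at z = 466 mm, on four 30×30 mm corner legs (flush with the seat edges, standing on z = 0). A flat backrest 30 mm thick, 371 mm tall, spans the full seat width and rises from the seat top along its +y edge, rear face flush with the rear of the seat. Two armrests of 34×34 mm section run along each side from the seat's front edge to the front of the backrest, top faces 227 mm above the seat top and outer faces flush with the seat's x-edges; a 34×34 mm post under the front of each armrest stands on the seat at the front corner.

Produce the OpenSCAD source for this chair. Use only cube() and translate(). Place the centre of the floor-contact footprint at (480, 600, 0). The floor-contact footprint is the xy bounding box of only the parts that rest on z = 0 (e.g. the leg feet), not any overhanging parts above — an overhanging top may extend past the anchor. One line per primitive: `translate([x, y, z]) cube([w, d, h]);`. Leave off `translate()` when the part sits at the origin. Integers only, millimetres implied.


// leg_h = 466 - 24 = 442
// arm post h = 227 - 34 = 193
translate([243, 385, 442]) cube([474, 430, 24]);
translate([243, 385, 0]) cube([30, 30, 442]);
translate([687, 385, 0]) cube([30, 30, 442]);
translate([243, 785, 0]) cube([30, 30, 442]);
translate([687, 785, 0]) cube([30, 30, 442]);
translate([243, 785, 466]) cube([474, 30, 371]);
translate([243, 385, 659]) cube([34, 400, 34]);
translate([683, 385, 659]) cube([34, 400, 34]);
translate([243, 385, 466]) cube([34, 34, 193]);
translate([683, 385, 466]) cube([34, 34, 193]);


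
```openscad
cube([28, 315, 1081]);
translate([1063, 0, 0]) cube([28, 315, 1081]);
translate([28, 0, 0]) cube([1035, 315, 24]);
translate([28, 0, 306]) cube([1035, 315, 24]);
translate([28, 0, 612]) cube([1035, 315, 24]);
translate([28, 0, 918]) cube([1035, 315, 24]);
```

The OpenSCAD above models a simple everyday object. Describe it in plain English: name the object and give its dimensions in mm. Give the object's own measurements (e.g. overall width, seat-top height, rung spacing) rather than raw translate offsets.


An open bookshelf. Two side panels, each 28 mm thick, 315 mm deep and 1081 mm tall, stand 1091 mm apart (outside-to-outside). Between them sit 4 shelves, each 24 mm thick and 315 mm deep, spanning the full gap between the sides. The bottom shelf rests on the floor (its underside at z = 0) and the clear gap between one shelf's top and the next shelf's underside is 282 mm.


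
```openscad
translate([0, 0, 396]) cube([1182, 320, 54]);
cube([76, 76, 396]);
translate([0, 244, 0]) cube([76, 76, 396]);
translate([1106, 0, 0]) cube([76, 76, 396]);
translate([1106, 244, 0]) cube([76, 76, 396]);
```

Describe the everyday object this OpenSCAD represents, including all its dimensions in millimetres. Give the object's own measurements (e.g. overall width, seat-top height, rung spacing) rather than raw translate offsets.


A bench: a 1182×320 mm seat slab, 54 mm thick, top at z = 450 mm, on four 76×76 mm square legs flush with the seat corners and standing on z = 0.


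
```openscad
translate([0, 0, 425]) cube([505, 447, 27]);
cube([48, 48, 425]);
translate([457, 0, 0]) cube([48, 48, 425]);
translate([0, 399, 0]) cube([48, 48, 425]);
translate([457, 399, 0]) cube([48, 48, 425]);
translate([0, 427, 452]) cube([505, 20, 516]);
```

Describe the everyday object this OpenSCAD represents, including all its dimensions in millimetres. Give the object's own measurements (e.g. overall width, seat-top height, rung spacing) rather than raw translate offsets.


A chair. The seat is a 505×447×27 mm slab with its top at z = 452 mm, on four 48×48 mm corner legs (flush with the seat edges, standing on z = 0). A flat backrest 20 mm thick, 516 mm tall, spans the full seat width and rises from the seat top along its +y edge, rear face flush with the rear of the seat.


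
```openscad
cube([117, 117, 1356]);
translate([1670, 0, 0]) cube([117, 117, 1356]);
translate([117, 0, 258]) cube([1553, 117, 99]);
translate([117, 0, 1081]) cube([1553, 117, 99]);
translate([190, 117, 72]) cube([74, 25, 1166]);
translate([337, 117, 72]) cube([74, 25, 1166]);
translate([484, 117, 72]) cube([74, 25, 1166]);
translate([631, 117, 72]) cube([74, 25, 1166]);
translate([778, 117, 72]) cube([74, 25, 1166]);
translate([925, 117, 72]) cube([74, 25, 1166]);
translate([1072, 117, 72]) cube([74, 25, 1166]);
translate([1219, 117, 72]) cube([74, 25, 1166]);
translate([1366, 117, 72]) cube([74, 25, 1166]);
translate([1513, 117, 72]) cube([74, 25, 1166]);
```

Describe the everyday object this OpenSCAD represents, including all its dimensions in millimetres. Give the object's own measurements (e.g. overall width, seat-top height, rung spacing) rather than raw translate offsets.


A fence section. Two 117×117 mm posts, 1356 mm tall, stand on the floor with a clear span of 1553 mm between their inner faces. Two horizontal rails of 117×99 mm section span the gap between the posts with their undersides at z = 258 mm and z = 1081 mm, flush with the posts' −y face. 10 pickets, each 74 mm wide, 25 mm thick and 1166 mm tall, are fixed to the +y face of the rails with their bottoms at z = 72 mm, spaced across the span with a 73 mm gap after the −x post and between neighbouring pickets, with 83 mm left before the +x post.


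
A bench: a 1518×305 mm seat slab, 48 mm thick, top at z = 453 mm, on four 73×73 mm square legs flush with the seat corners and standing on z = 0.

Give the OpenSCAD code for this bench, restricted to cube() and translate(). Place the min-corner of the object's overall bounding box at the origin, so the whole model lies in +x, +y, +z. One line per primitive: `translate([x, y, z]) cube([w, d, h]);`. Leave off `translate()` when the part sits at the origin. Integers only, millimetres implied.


translate([0, 0, 405]) cube([1518, 305, 48]);
cube([73, 73, 405]);
translate([0, 232, 0]) cube([73, 73, 405]);
translate([1445, 0, 0]) cube([73, 73, 405]);
translate([1445, 232, 0]) cube([73, 73, 405]);


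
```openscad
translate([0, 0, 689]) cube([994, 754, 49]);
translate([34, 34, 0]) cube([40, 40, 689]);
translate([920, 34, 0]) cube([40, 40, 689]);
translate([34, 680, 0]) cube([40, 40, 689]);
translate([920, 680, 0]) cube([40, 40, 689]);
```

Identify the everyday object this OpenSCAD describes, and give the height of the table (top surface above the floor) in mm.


A table. The table height is 738 mm.

A 994×754×49 slab sits at z = 689 on four 40 mm square posts — a table. The top surface is at 689 + 49 = 738 mm.


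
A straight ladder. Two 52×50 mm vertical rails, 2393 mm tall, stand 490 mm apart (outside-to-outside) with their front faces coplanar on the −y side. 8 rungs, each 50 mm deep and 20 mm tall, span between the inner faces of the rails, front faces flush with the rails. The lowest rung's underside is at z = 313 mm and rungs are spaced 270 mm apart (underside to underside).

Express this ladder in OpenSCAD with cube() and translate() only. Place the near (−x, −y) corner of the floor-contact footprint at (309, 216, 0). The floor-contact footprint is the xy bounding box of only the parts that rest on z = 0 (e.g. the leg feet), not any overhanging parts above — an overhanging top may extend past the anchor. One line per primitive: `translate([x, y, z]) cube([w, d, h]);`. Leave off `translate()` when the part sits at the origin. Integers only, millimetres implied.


translate([309, 216, 0]) cube([52, 50, 2393]);
translate([747, 216, 0]) cube([52, 50, 2393]);
translate([361, 216, 313]) cube([386, 50, 20]);
translate([361, 216, 583]) cube([386, 50, 20]);
translate([361, 216, 853]) cube([386, 50, 20]);
translate([361, 216, 1123]) cube([386, 50, 20]);
translate([361, 216, 1393]) cube([386, 50, 20]);
translate([361, 216, 1663]) cube([386, 50, 20]);
translate([361, 216, 1933]) cube([386, 50, 20]);
translate([361, 216, 2203]) cube([386, 50, 20]);


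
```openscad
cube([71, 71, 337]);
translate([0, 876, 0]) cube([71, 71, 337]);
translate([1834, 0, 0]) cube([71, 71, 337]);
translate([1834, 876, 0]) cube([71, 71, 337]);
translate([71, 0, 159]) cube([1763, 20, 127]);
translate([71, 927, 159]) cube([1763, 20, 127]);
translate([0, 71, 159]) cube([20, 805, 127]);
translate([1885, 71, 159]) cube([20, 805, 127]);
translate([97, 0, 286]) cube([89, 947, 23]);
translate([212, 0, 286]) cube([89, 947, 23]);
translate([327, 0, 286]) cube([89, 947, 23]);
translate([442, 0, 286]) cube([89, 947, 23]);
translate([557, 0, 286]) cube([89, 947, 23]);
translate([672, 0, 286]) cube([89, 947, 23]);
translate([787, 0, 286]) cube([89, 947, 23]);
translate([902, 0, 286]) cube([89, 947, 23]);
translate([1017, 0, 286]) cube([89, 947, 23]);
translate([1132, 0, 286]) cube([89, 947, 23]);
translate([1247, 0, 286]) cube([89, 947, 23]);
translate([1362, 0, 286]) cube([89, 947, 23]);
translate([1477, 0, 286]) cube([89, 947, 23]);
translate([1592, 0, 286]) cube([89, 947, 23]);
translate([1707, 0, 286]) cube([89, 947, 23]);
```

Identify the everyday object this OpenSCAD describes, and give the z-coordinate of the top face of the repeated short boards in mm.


A bed frame. The slat-top height is 309 mm.

Four posts, four rails, and a row of slats — a bed frame. Slats sit on the rails at z = 159 + 127 = 286; with slat thickness 23, the top is 309 mm.


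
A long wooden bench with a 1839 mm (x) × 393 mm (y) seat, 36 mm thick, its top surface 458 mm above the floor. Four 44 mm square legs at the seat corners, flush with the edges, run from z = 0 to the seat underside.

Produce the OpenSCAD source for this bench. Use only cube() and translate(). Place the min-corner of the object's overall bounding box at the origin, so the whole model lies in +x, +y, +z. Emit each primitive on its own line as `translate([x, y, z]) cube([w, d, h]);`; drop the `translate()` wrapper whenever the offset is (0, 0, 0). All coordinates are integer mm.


// leg_h = 458 − 36 = 422
translate([0, 0, 422]) cube([1839, 393, 36]);
cube([44, 44, 422]);
translate([0, 349, 0]) cube([44, 44, 422]);
translate([1795, 0, 0]) cube([44, 44, 422]);
translate([1795, 349, 0]) cube([44, 44, 422]);


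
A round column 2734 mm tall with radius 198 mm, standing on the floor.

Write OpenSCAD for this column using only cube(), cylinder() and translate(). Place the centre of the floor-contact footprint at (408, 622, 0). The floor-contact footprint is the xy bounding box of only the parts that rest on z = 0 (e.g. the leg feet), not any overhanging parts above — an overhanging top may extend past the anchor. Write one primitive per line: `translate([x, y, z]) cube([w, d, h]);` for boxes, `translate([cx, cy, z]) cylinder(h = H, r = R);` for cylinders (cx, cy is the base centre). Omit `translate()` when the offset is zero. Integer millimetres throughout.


translate([408, 622, 0]) cylinder(h = 2734, r = 198);


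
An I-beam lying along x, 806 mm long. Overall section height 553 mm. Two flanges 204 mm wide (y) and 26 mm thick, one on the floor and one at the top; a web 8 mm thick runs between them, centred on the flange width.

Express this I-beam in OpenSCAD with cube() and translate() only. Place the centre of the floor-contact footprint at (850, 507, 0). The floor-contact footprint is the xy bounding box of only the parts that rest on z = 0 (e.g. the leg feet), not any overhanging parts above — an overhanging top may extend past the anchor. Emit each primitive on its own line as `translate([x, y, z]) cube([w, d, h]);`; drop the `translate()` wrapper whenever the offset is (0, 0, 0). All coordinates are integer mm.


translate([447, 405, 0]) cube([806, 204, 26]);
translate([447, 503, 26]) cube([806, 8, 501]);
translate([447, 405, 527]) cube([806, 204, 26]);


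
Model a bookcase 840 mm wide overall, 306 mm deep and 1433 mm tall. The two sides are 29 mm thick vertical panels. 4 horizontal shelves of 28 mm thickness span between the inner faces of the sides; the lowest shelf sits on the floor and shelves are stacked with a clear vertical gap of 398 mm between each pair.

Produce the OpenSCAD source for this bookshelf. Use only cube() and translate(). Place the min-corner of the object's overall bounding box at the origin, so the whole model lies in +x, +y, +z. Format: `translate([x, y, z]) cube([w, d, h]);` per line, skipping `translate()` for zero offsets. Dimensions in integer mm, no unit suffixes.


cube([29, 306, 1433]);
translate([811, 0, 0]) cube([29, 306, 1433]);
translate([29, 0, 0]) cube([782, 306, 28]);
translate([29, 0, 426]) cube([782, 306, 28]);
translate([29, 0, 852]) cube([782, 306, 28]);
translate([29, 0, 1278]) cube([782, 306, 28]);


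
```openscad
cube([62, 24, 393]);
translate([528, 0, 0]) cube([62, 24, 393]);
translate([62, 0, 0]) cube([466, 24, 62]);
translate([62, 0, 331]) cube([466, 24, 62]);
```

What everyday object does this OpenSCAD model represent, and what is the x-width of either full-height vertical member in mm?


A picture frame. The border width is 62 mm.

Four thin pieces enclosing a rectangular opening — a picture frame. The two full-height stiles are 393 mm tall; the top rail sits at z = 331 and is 62 mm tall, so the border above the opening is 393 − 331 = 62 mm, matching the stile x-width.


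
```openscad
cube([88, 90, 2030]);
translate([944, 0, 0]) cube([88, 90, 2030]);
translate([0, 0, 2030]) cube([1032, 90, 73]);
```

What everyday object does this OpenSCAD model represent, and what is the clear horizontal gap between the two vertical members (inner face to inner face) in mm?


A door frame. The clear opening width is 856 mm.

Two 2030 mm tall posts with a header on top — a door frame. The left jamb is 88 mm wide at x = 0; the right jamb starts at x = 944. The clear opening is 944 − 88 = 856 mm.


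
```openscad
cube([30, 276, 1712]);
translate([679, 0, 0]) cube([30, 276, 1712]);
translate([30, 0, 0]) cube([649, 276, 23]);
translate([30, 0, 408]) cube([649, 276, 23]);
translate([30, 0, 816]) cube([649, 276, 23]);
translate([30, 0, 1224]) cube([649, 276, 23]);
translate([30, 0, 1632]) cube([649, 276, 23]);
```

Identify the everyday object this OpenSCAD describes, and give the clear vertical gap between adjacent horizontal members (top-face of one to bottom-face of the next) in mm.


A bookshelf. The clear shelf gap is 385 mm.

Two tall side panels with 5 horizontal boards between them — a bookshelf. The first two shelf undersides are at z = 0 and z = 408; with shelf thickness 23, the clear gap is 408 − 0 − 23 = 385 mm.


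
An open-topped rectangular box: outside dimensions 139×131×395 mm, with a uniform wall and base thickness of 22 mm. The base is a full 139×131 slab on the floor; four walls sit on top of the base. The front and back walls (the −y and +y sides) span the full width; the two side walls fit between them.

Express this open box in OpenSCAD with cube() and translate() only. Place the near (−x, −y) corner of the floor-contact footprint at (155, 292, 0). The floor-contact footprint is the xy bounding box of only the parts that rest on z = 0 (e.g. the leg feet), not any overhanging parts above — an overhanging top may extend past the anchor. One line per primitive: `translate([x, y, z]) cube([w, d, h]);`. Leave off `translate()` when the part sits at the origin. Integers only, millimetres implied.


translate([155, 292, 0]) cube([139, 131, 22]);
translate([155, 292, 22]) cube([139, 22, 373]);
translate([155, 401, 22]) cube([139, 22, 373]);
translate([155, 314, 22]) cube([22, 87, 373]);
translate([272, 314, 22]) cube([22, 87, 373]);


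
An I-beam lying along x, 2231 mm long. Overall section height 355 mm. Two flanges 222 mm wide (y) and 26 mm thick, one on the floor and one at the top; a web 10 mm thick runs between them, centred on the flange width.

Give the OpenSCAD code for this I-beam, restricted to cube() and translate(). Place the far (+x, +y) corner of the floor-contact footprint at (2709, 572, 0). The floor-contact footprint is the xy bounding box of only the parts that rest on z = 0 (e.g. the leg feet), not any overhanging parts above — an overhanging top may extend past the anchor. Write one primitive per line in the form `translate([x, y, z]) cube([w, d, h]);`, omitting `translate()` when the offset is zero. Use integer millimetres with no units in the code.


translate([478, 350, 0]) cube([2231, 222, 26]);
translate([478, 456, 26]) cube([2231, 10, 303]);
translate([478, 350, 329]) cube([2231, 222, 26]);


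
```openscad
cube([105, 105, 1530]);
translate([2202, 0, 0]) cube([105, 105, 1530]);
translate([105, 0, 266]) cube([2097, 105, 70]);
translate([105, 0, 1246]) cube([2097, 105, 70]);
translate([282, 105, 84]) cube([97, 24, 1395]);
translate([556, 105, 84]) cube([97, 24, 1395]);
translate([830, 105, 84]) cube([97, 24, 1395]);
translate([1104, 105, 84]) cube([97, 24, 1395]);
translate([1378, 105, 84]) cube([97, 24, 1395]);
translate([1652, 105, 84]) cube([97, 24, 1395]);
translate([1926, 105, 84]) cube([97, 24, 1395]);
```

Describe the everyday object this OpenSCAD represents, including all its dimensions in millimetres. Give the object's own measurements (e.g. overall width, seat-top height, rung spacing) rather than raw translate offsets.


A fence section. Two 105×105 mm posts, 1530 mm tall, stand on the floor with a clear span of 2097 mm between their inner faces. Two horizontal rails of 105×70 mm section span the gap between the posts with their undersides at z = 266 mm and z = 1246 mm, flush with the posts' −y face. 7 pickets, each 97 mm wide, 24 mm thick and 1395 mm tall, are fixed to the +y face of the rails with their bottoms at z = 84 mm, spaced across the span with a 177 mm gap after the −x post and between neighbouring pickets, with 179 mm left before the +x post.


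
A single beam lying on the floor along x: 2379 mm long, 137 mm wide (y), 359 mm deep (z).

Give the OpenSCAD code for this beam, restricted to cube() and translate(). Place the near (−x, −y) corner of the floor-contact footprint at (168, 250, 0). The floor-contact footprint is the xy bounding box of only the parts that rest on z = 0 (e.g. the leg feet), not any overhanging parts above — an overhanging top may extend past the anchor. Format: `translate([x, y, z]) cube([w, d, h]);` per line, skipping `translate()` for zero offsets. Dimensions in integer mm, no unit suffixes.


translate([168, 250, 0]) cube([2379, 137, 359]);


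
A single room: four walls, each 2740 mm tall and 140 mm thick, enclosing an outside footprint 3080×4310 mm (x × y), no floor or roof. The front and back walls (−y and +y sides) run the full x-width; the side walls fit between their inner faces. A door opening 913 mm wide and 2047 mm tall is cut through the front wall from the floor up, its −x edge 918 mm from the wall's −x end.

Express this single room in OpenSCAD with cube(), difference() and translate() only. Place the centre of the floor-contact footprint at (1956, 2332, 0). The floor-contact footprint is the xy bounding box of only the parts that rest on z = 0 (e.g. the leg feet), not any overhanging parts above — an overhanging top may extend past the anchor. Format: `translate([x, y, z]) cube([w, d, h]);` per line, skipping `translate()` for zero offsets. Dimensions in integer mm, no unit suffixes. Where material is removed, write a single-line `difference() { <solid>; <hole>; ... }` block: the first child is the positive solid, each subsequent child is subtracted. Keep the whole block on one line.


difference() { translate([416, 177, 0]) cube([3080, 140, 2740]); translate([1334, 177, 0]) cube([913, 140, 2047]); }
translate([416, 4347, 0]) cube([3080, 140, 2740]);
translate([416, 317, 0]) cube([140, 4030, 2740]);
translate([3356, 317, 0]) cube([140, 4030, 2740]);


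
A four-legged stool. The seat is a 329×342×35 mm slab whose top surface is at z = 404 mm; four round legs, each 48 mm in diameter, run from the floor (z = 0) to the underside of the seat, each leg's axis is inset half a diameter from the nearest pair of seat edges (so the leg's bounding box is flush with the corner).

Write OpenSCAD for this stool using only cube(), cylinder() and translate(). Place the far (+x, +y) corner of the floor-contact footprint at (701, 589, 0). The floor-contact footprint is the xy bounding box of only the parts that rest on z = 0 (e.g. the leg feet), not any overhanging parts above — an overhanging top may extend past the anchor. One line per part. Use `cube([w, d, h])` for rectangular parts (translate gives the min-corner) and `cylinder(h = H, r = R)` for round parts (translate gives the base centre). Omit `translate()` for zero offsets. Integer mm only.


translate([372, 247, 369]) cube([329, 342, 35]);
translate([396, 271, 0]) cylinder(h = 369, r = 24);
translate([677, 271, 0]) cylinder(h = 369, r = 24);
translate([396, 565, 0]) cylinder(h = 369, r = 24);
translate([677, 565, 0]) cylinder(h = 369, r = 24);


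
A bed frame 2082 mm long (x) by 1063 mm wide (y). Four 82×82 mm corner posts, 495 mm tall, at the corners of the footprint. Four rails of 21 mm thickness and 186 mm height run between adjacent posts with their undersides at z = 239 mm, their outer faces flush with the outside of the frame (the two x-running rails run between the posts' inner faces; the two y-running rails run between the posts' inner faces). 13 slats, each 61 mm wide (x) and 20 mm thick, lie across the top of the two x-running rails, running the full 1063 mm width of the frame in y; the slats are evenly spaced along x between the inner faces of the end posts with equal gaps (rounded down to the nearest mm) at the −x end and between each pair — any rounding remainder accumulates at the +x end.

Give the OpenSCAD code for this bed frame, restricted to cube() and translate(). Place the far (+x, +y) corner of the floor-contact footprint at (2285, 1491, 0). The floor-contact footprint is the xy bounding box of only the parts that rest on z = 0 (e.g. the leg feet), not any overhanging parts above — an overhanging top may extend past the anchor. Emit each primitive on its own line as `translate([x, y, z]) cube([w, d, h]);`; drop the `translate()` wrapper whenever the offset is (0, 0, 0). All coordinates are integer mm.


translate([203, 428, 0]) cube([82, 82, 495]);
translate([203, 1409, 0]) cube([82, 82, 495]);
translate([2203, 428, 0]) cube([82, 82, 495]);
translate([2203, 1409, 0]) cube([82, 82, 495]);
translate([285, 428, 239]) cube([1918, 21, 186]);
translate([285, 1470, 239]) cube([1918, 21, 186]);
translate([203, 510, 239]) cube([21, 899, 186]);
translate([2264, 510, 239]) cube([21, 899, 186]);
translate([365, 428, 425]) cube([61, 1063, 20]);
translate([506, 428, 425]) cube([61, 1063, 20]);
translate([647, 428, 425]) cube([61, 1063, 20]);
translate([788, 428, 425]) cube([61, 1063, 20]);
translate([929, 428, 425]) cube([61, 1063, 20]);
translate([1070, 428, 425]) cube([61, 1063, 20]);
translate([1211, 428, 425]) cube([61, 1063, 20]);
translate([1352, 428, 425]) cube([61, 1063, 20]);
translate([1493, 428, 425]) cube([61, 1063, 20]);
translate([1634, 428, 425]) cube([61, 1063, 20]);
translate([1775, 428, 425]) cube([61, 1063, 20]);
translate([1916, 428, 425]) cube([61, 1063, 20]);
translate([2057, 428, 425]) cube([61, 1063, 20]);


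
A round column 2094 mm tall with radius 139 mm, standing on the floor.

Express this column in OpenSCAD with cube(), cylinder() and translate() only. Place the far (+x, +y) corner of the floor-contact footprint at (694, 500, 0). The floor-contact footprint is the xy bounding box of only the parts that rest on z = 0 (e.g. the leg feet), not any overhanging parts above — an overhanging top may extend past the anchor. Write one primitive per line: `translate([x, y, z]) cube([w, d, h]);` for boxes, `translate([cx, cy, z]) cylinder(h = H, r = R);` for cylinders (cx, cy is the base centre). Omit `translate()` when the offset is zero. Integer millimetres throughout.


translate([555, 361, 0]) cylinder(h = 2094, r = 139);


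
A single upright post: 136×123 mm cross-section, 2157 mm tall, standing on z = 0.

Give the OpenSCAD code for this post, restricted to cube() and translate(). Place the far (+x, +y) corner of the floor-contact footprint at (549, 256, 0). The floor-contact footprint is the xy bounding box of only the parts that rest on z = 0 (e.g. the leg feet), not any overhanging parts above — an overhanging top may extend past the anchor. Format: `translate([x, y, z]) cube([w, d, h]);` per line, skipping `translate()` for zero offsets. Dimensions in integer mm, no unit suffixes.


translate([413, 133, 0]) cube([136, 123, 2157]);


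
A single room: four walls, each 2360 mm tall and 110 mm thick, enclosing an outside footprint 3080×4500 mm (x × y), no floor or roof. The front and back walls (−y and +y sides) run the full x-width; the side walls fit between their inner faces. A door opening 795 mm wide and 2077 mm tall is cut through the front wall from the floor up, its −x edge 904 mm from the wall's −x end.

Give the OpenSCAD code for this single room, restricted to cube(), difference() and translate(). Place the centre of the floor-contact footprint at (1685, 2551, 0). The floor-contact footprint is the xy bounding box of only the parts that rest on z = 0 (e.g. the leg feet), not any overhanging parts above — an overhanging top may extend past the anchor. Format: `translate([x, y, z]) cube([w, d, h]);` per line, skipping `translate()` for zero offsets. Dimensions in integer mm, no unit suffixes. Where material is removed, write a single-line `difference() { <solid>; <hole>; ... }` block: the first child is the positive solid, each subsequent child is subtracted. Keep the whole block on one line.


difference() { translate([145, 301, 0]) cube([3080, 110, 2360]); translate([1049, 301, 0]) cube([795, 110, 2077]); }
translate([145, 4691, 0]) cube([3080, 110, 2360]);
translate([145, 411, 0]) cube([110, 4280, 2360]);
translate([3115, 411, 0]) cube([110, 4280, 2360]);


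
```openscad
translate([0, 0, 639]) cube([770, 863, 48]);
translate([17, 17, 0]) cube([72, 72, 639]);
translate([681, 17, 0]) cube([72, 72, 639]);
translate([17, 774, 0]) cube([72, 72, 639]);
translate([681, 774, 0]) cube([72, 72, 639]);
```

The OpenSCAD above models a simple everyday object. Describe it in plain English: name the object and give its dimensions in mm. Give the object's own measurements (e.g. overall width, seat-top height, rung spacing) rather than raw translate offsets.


A table: top 770 mm (x) × 863 mm (y), 48 mm thick, upper face at z = 687 mm, on four 72×72 mm square legs, each inset 17 mm from the nearest pair of top edges from z = 0 to the bottom of the top.


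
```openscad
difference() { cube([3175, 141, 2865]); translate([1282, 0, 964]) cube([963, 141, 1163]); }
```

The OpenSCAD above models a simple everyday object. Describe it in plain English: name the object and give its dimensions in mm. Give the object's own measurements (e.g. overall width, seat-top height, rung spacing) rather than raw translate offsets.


A wall 3175 mm long (x), 141 mm thick (y), 2865 mm tall, with a rectangular window opening cut through it. The opening is 963 mm wide and 1163 mm tall; its sill is at z = 964 mm and its near (−x) edge is 1282 mm from the wall's −x end. The opening passes through the full wall thickness.


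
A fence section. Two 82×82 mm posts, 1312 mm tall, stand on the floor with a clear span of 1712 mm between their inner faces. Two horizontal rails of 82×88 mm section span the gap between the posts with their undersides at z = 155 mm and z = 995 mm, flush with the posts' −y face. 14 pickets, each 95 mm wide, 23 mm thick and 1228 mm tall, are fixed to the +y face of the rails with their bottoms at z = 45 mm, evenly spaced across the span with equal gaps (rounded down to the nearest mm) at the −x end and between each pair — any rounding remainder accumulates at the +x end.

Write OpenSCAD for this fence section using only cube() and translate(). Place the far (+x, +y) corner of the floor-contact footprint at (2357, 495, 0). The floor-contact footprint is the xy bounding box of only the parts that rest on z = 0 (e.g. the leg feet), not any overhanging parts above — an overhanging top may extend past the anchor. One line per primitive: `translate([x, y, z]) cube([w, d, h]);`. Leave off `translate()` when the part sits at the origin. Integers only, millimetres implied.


translate([481, 413, 0]) cube([82, 82, 1312]);
translate([2275, 413, 0]) cube([82, 82, 1312]);
translate([563, 413, 155]) cube([1712, 82, 88]);
translate([563, 413, 995]) cube([1712, 82, 88]);
translate([588, 495, 45]) cube([95, 23, 1228]);
translate([708, 495, 45]) cube([95, 23, 1228]);
translate([828, 495, 45]) cube([95, 23, 1228]);
translate([948, 495, 45]) cube([95, 23, 1228]);
translate([1068, 495, 45]) cube([95, 23, 1228]);
translate([1188, 495, 45]) cube([95, 23, 1228]);
translate([1308, 495, 45]) cube([95, 23, 1228]);
translate([1428, 495, 45]) cube([95, 23, 1228]);
translate([1548, 495, 45]) cube([95, 23, 1228]);
translate([1668, 495, 45]) cube([95, 23, 1228]);
translate([1788, 495, 45]) cube([95, 23, 1228]);
translate([1908, 495, 45]) cube([95, 23, 1228]);
translate([2028, 495, 45]) cube([95, 23, 1228]);
translate([2148, 495, 45]) cube([95, 23, 1228]);
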